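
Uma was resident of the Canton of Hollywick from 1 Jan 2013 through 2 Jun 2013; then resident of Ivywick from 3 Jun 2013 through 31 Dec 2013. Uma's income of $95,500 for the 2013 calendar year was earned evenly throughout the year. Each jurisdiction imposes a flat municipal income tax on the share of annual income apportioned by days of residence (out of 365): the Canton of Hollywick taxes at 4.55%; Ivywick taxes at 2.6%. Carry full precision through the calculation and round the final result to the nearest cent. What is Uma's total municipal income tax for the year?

The Canton of Hollywick, 1 Jan – 2 Jun 2013: 153 days → $95,500 × 4.55% × 153/365 = $1,821.4336
Ivywick, 3 Jun – 31 Dec 2013: 212 days → $95,500 × 2.6% × 212/365 = $1,442.1808
Total = $3,263.6144

$3,263.61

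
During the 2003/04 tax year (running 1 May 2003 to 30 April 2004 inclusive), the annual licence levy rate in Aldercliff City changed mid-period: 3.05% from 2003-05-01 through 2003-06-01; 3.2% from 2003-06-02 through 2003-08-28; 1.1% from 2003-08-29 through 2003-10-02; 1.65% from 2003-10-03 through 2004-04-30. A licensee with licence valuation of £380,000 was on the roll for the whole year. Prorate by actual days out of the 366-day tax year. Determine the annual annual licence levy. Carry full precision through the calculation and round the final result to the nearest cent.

2003-05-01 to 2003-06-01: 32 days at 3.05% → £380,000 × 3.05% × 32/366 = £1,013.3333
2003-06-02 to 2003-08-28: 88 days at 3.2% → £380,000 × 3.2% × 88/366 = £2,923.7158
2003-08-29 to 2003-10-02: 35 days at 1.1% → £380,000 × 1.1% × 35/366 = £399.7268
2003-10-03 to 2004-04-30: 211 days at 1.65% → £380,000 × 1.65% × 211/366 = £3,614.6721
Total = £7,951.4481

£7,951.45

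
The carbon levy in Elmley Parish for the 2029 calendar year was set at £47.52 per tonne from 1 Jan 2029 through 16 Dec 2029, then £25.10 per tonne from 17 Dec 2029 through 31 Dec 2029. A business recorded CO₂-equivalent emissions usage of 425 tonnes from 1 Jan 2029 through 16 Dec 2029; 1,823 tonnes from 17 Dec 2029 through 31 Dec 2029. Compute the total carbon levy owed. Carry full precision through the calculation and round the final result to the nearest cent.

£65,953.30

1 Jan – 16 Dec 2029: 425 tonnes at £47.52/tonne → £20,196.00
17 Dec – 31 Dec 2029: 1,823 tonnes at £25.10/tonne → £45,757.30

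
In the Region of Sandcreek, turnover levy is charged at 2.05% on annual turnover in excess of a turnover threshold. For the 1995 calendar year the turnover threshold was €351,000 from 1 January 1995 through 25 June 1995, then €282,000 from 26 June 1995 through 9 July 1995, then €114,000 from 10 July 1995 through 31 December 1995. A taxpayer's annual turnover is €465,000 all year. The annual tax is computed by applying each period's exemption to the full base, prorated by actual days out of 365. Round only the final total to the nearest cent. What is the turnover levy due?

€4,720.67

1 January – 25 June 1995: 176 days, exemption €351,000 → (€465,000 − €351,000) × 2.05% × 176/365 = €1,126.8822
26 June – 9 July 1995: 14 days, exemption €282,000 → (€465,000 − €282,000) × 2.05% × 14/365 = €143.8932
10 July – 31 December 1995: 175 days, exemption €114,000 → (€465,000 − €114,000) × 2.05% × 175/365 = €3,449.8973
Total = €4,720.6726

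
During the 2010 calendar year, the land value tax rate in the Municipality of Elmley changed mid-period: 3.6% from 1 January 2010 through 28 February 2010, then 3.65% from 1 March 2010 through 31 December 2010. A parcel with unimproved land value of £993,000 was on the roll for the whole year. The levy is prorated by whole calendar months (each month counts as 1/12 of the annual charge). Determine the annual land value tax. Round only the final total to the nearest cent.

£36,161.75

1 January – 28 February 2010: 2 months at 3.6% → £993,000 × 3.6% × 2/12 = £5,958.0000
1 March – 31 December 2010: 10 months at 3.65% → £993,000 × 3.65% × 10/12 = £30,203.7500
Total = £36,161.7500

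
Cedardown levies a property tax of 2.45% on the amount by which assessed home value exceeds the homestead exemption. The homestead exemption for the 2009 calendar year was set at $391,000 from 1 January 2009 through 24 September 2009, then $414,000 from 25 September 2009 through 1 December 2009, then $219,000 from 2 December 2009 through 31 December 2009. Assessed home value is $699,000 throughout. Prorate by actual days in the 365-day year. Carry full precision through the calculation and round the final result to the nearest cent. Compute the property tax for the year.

$7,787.38

1 January – 24 September 2009: 267 days, exemption $391,000 → ($699,000 − $391,000) × 2.45% × 267/365 = $5,519.9507
25 September – 1 December 2009: 68 days, exemption $414,000 → ($699,000 − $414,000) × 2.45% × 68/365 = $1,300.8493
2 December – 31 December 2009: 30 days, exemption $219,000 → ($699,000 − $219,000) × 2.45% × 30/365 = $966.5753
Total = $7,787.3753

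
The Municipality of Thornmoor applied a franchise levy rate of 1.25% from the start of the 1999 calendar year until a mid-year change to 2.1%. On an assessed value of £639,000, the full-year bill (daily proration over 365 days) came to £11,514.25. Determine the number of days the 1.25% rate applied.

128 days

Let d = days at the first rate; then 365 − d days at the second rate.
£639,000 × [1.25%·d + 2.1%·(365−d)] / 365 = £11,514.25
Solving gives d = 128, so the new rate took effect on 9 May 1999.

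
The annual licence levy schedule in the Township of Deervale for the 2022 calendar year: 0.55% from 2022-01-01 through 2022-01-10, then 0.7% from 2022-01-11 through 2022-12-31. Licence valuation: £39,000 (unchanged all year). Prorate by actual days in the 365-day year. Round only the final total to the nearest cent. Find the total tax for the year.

£271.40

2022-01-01 to 2022-01-10: 10 days at 0.55% → £39,000 × 0.55% × 10/365 = £5.8767
2022-01-11 to 2022-12-31: 355 days at 0.7% → £39,000 × 0.7% × 355/365 = £265.5205
Total = £271.3973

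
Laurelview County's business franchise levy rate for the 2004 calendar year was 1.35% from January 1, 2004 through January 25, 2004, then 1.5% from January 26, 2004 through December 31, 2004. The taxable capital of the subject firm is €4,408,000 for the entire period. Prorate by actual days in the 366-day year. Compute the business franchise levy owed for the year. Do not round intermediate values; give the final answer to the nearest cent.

January 1 – January 25, 2004: 25 days at 1.35% → €4,408,000 × 1.35% × 25/366 = €4,064.7541
January 26 – December 31, 2004: 341 days at 1.5% → €4,408,000 × 1.5% × 341/366 = €61,603.6066
Total = €65,668.3607

€65,668.36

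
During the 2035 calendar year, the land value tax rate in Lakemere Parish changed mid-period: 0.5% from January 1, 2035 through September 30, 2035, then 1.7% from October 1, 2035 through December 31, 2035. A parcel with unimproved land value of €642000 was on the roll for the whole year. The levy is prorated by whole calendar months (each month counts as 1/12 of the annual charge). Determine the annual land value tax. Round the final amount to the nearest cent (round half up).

January 1 – September 30, 2035: 9 months at 0.5% → €642000 × 0.5% × 9/12 = €2407.5000
October 1 – December 31, 2035: 3 months at 1.7% → €642000 × 1.7% × 3/12 = €2728.5000
Total = €5136.0000

€5136.00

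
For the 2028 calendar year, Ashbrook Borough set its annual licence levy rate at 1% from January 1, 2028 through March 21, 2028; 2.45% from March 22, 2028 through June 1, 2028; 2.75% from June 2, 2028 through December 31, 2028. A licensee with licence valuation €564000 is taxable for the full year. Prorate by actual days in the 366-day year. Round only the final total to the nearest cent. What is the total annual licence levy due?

January 1 – March 21, 2028: 81 days at 1% → €564000 × 1% × 81/366 = €1248.1967
March 22 – June 1, 2028: 72 days at 2.45% → €564000 × 2.45% × 72/366 = €2718.2951
June 2 – December 31, 2028: 213 days at 2.75% → €564000 × 2.75% × 213/366 = €9026.3115
Total = €12992.8033

€12992.80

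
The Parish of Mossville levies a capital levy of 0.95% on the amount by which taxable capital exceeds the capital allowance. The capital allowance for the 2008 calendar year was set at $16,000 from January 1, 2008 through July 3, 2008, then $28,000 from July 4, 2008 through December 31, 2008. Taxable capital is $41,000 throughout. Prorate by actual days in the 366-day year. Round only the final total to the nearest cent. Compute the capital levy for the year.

January 1 – July 3, 2008: 185 days, exemption $16,000 → ($41,000 − $16,000) × 0.95% × 185/366 = $120.0478
July 4 – December 31, 2008: 181 days, exemption $28,000 → ($41,000 − $28,000) × 0.95% × 181/366 = $61.0751
Total = $181.1230

$181.12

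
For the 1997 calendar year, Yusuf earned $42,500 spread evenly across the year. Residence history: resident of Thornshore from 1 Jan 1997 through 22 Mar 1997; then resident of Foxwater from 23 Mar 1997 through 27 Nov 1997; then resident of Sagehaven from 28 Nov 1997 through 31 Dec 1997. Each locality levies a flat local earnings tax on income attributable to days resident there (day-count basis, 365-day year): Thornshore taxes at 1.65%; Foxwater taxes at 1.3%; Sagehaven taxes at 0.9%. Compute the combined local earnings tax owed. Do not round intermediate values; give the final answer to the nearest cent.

$569.67

Thornshore, 1 Jan – 22 Mar 1997: 81 days → $42,500 × 1.65% × 81/365 = $155.6199
Foxwater, 23 Mar – 27 Nov 1997: 250 days → $42,500 × 1.3% × 250/365 = $378.4247
Sagehaven, 28 Nov – 31 Dec 1997: 34 days → $42,500 × 0.9% × 34/365 = $35.6301
Total = $569.6747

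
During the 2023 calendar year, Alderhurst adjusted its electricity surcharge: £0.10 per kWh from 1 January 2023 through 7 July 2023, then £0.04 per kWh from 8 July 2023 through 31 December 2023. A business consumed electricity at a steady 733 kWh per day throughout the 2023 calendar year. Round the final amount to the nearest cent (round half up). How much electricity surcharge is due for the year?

1 January – 7 July 2023: 188 days × 733 kWh/day = 137,804 kWh at £0.10/kWh → £13,780.40
8 July – 31 December 2023: 177 days × 733 kWh/day = 129,741 kWh at £0.04/kWh → £5,189.64

£18,970.04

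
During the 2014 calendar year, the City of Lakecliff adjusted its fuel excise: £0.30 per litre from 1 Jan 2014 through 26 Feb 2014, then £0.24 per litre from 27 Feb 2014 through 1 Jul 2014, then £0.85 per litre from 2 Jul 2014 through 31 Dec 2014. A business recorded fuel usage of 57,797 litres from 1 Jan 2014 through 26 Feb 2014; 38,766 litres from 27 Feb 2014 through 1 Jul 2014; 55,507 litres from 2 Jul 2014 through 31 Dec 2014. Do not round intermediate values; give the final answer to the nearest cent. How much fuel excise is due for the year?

£73,823.89

1 Jan – 26 Feb 2014: 57,797 litres at £0.30/litre → £17,339.10
27 Feb – 1 Jul 2014: 38,766 litres at £0.24/litre → £9,303.84
2 Jul – 31 Dec 2014: 55,507 litres at £0.85/litre → £47,180.95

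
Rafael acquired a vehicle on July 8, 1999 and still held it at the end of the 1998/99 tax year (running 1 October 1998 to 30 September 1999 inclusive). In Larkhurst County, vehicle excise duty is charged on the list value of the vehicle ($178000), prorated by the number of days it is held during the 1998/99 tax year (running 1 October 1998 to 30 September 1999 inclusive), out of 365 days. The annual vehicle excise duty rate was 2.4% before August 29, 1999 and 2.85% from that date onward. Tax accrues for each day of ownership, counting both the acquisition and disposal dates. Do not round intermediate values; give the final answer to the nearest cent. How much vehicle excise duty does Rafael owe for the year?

July 8 – August 28, 1999: 52 days at 2.4% → $178000 × 2.4% × 52/365 = $608.6137
August 29 – September 30, 1999: 33 days at 2.85% → $178000 × 2.85% × 33/365 = $458.6548
Total = $1067.2685

$1067.27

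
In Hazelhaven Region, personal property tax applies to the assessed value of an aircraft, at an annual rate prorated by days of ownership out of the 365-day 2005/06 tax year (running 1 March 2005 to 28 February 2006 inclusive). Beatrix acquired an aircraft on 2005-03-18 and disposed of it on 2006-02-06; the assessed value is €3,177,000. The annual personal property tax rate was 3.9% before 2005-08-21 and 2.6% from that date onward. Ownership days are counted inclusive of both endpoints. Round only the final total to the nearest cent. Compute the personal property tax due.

€91,427.97

2005-03-18 to 2005-08-20: 156 days at 3.9% → €3,177,000 × 3.9% × 156/365 = €52,955.8027
2005-08-21 to 2006-02-06: 170 days at 2.6% → €3,177,000 × 2.6% × 170/365 = €38,472.1644
Total = €91,427.9671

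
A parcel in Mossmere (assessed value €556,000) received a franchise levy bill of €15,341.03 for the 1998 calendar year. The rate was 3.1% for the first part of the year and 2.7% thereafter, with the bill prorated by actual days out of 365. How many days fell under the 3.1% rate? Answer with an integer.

54 days

Let d = days at the first rate; then 365 − d days at the second rate.
€556,000 × [3.1%·d + 2.7%·(365−d)] / 365 = €15,341.03
Solving gives d = 54, so the new rate took effect on 24 Feb 1998.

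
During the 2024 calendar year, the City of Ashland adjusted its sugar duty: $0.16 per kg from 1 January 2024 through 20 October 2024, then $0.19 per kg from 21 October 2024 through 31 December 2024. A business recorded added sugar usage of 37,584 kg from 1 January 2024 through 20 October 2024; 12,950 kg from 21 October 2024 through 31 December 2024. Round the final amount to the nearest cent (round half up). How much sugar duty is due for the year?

$8473.94

1 January – 20 October 2024: 37,584 kg at $0.16/kg → $6013.44
21 October – 31 December 2024: 12,950 kg at $0.19/kg → $2460.50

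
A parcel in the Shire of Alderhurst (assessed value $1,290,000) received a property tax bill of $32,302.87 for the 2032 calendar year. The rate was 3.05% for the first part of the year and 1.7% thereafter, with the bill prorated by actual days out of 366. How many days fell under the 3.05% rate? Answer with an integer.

Let d = days at the first rate; then 366 − d days at the second rate.
$1,290,000 × [3.05%·d + 1.7%·(366−d)] / 366 = $32,302.87
Solving gives d = 218, so the new rate took effect on August 6, 2032.

218 days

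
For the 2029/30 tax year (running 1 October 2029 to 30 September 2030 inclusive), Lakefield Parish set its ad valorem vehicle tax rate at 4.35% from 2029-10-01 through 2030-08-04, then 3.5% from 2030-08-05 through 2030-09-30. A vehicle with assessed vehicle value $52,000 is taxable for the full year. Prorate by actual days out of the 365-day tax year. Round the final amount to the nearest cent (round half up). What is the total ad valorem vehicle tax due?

2029-10-01 to 2030-08-04: 308 days at 4.35% → $52,000 × 4.35% × 308/365 = $1,908.7562
2030-08-05 to 2030-09-30: 57 days at 3.5% → $52,000 × 3.5% × 57/365 = $284.2192
Total = $2,192.9753

$2,192.98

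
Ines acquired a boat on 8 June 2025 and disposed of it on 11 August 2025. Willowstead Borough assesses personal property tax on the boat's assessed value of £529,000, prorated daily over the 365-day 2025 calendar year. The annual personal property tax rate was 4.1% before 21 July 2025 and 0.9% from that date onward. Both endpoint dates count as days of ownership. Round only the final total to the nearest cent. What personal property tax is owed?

8 June – 20 July 2025: 43 days at 4.1% → £529,000 × 4.1% × 43/365 = £2,555.1425
21 July – 11 August 2025: 22 days at 0.9% → £529,000 × 0.9% × 22/365 = £286.9644
Total = £2,842.1068

£2,842.11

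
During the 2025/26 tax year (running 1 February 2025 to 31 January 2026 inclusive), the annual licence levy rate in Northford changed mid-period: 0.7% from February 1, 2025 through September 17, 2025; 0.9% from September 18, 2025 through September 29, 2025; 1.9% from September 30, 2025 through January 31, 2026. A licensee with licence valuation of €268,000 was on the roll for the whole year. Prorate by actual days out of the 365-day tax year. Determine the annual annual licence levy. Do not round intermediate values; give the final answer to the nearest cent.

February 1 – September 17, 2025: 229 days at 0.7% → €268,000 × 0.7% × 229/365 = €1,176.9973
September 18 – September 29, 2025: 12 days at 0.9% → €268,000 × 0.9% × 12/365 = €79.2986
September 30, 2025 – January 31, 2026: 124 days at 1.9% → €268,000 × 1.9% × 124/365 = €1,729.8849
Total = €2,986.1808

€2,986.18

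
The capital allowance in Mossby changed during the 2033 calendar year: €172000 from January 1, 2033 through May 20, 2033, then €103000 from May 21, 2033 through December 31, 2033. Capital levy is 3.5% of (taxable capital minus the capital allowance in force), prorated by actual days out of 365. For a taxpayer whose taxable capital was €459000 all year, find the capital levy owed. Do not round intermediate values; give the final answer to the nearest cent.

€11533.70

January 1 – May 20, 2033: 140 days, exemption €172000 → (€459000 − €172000) × 3.5% × 140/365 = €3852.8767
May 21 – December 31, 2033: 225 days, exemption €103000 → (€459000 − €103000) × 3.5% × 225/365 = €7680.8219
Total = €11533.6986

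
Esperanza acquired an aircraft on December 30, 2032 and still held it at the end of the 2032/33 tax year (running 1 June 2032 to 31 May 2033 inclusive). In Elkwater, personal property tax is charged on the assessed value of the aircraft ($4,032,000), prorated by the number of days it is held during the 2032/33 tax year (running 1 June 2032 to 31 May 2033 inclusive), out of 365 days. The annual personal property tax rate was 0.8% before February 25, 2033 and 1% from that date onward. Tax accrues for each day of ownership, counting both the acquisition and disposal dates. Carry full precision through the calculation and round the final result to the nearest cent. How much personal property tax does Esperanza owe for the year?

December 30, 2032 – February 24, 2033: 57 days at 0.8% → $4,032,000 × 0.8% × 57/365 = $5,037.2384
February 25 – May 31, 2033: 96 days at 1% → $4,032,000 × 1% × 96/365 = $10,604.7123
Total = $15,641.9507

$15,641.95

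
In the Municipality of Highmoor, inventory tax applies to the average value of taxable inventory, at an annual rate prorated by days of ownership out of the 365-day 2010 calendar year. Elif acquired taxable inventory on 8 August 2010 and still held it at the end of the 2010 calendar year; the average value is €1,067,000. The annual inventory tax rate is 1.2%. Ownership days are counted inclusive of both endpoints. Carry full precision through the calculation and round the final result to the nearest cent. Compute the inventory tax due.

€5,121.60

Days held (8 August – 31 December 2010): 146 out of 365
Tax = €1,067,000 × 1.2% × 146/365 = €5,121.6000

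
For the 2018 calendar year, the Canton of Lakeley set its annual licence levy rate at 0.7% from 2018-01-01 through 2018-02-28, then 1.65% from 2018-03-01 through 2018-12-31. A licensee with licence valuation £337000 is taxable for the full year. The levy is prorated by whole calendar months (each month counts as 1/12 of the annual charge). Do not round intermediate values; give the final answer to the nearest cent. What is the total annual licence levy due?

£5026.92

2018-01-01 to 2018-02-28: 2 months at 0.7% → £337000 × 0.7% × 2/12 = £393.1667
2018-03-01 to 2018-12-31: 10 months at 1.65% → £337000 × 1.65% × 10/12 = £4633.7500
Total = £5026.9167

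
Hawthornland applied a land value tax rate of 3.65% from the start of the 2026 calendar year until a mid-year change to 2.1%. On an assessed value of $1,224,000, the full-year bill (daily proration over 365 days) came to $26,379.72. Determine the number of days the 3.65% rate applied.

13 days

Let d = days at the first rate; then 365 − d days at the second rate.
$1,224,000 × [3.65%·d + 2.1%·(365−d)] / 365 = $26,379.72
Solving gives d = 13, so the new rate took effect on January 14, 2026.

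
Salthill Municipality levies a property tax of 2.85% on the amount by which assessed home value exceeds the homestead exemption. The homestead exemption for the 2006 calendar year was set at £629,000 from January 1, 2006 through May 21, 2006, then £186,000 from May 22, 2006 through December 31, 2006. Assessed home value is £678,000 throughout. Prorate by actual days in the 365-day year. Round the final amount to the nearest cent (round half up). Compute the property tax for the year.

£9,144.75

January 1 – May 21, 2006: 141 days, exemption £629,000 → (£678,000 − £629,000) × 2.85% × 141/365 = £539.4699
May 22 – December 31, 2006: 224 days, exemption £186,000 → (£678,000 − £186,000) × 2.85% × 224/365 = £8,605.2822
Total = £9,144.7521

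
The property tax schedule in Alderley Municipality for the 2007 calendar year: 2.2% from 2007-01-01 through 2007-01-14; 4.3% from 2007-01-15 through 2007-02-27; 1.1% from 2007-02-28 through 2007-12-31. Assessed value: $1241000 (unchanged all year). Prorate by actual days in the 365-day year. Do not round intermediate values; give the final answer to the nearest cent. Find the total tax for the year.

2007-01-01 to 2007-01-14: 14 days at 2.2% → $1241000 × 2.2% × 14/365 = $1047.2000
2007-01-15 to 2007-02-27: 44 days at 4.3% → $1241000 × 4.3% × 44/365 = $6432.8000
2007-02-28 to 2007-12-31: 307 days at 1.1% → $1241000 × 1.1% × 307/365 = $11481.8000
Total = $18961.8000

$18961.80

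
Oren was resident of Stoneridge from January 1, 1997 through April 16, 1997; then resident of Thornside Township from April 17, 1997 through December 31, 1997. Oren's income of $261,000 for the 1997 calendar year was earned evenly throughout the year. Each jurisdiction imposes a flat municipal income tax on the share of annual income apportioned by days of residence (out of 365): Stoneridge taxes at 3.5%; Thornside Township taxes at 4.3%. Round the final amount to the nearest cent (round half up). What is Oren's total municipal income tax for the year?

Stoneridge, January 1 – April 16, 1997: 106 days → $261,000 × 3.5% × 106/365 = $2,652.9041
Thornside Township, April 17 – December 31, 1997: 259 days → $261,000 × 4.3% × 259/365 = $7,963.7178
Total = $10,616.6219

$10,616.62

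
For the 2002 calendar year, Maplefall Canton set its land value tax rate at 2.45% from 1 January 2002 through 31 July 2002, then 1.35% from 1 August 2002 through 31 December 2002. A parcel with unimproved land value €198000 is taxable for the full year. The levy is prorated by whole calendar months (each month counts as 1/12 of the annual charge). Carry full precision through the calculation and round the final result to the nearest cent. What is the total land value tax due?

€3943.50

1 January – 31 July 2002: 7 months at 2.45% → €198000 × 2.45% × 7/12 = €2829.7500
1 August – 31 December 2002: 5 months at 1.35% → €198000 × 1.35% × 5/12 = €1113.7500
Total = €3943.5000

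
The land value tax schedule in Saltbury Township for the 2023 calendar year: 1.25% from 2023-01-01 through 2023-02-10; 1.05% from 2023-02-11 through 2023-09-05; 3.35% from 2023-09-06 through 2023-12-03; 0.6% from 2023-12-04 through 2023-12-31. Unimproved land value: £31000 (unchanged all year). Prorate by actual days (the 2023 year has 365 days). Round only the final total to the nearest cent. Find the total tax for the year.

2023-01-01 to 2023-02-10: 41 days at 1.25% → £31000 × 1.25% × 41/365 = £43.5274
2023-02-11 to 2023-09-05: 207 days at 1.05% → £31000 × 1.05% × 207/365 = £184.5986
2023-09-06 to 2023-12-03: 89 days at 3.35% → £31000 × 3.35% × 89/365 = £253.2233
2023-12-04 to 2023-12-31: 28 days at 0.6% → £31000 × 0.6% × 28/365 = £14.2685
Total = £495.6178

£495.62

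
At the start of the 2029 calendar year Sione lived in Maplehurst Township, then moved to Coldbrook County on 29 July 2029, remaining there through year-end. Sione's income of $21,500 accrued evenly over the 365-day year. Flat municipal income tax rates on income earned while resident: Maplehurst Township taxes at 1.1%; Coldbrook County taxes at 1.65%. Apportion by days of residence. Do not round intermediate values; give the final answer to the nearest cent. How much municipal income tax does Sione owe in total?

Maplehurst Township, 1 January – 28 July 2029: 209 days → $21,500 × 1.1% × 209/365 = $135.4205
Coldbrook County, 29 July – 31 December 2029: 156 days → $21,500 × 1.65% × 156/365 = $151.6192
Total = $287.0397

$287.04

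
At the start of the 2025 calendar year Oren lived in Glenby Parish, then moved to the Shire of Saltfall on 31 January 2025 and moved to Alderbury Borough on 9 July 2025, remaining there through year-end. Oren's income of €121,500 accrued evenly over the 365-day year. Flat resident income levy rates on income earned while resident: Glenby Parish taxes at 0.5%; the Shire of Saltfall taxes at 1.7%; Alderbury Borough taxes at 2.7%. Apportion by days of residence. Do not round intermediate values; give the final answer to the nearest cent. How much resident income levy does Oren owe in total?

Glenby Parish, 1 January – 30 January 2025: 30 days → €121,500 × 0.5% × 30/365 = €49.9315
The Shire of Saltfall, 31 January – 8 July 2025: 159 days → €121,500 × 1.7% × 159/365 = €899.7658
Alderbury Borough, 9 July – 31 December 2025: 176 days → €121,500 × 2.7% × 176/365 = €1,581.8301
Total = €2,531.5274

€2,531.53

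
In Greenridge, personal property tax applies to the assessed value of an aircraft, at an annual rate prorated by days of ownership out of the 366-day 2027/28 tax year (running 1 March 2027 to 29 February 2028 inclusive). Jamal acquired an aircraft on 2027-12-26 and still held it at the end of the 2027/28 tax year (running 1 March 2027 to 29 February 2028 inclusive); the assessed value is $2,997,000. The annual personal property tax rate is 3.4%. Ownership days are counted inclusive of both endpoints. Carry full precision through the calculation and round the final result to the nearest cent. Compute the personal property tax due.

$18,375.05

Days held (2027-12-26 to 2028-02-29): 66 out of 366
Tax = $2,997,000 × 3.4% × 66/366 = $18,375.0492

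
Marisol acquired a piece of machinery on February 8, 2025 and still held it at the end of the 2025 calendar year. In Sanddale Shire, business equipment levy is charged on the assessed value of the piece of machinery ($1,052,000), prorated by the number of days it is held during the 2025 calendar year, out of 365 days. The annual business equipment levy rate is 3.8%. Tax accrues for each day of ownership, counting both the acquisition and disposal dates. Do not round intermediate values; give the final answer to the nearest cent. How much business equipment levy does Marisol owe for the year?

Days held (February 8 – December 31, 2025): 327 out of 365
Tax = $1,052,000 × 3.8% × 327/365 = $35,814.1151

$35,814.12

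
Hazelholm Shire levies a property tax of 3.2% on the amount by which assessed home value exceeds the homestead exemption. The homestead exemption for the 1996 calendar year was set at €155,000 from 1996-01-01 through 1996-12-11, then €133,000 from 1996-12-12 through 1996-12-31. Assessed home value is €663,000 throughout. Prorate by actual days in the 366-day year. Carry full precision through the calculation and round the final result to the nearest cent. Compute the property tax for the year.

1996-01-01 to 1996-12-11: 346 days, exemption €155,000 → (€663,000 − €155,000) × 3.2% × 346/366 = €15,367.6940
1996-12-12 to 1996-12-31: 20 days, exemption €133,000 → (€663,000 − €133,000) × 3.2% × 20/366 = €926.7760
Total = €16,294.4699

€16,294.47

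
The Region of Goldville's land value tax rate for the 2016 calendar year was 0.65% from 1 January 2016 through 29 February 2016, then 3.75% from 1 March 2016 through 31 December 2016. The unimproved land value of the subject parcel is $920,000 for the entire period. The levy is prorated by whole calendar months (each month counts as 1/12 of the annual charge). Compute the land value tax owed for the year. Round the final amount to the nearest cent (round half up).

1 January – 29 February 2016: 2 months at 0.65% → $920,000 × 0.65% × 2/12 = $996.6667
1 March – 31 December 2016: 10 months at 3.75% → $920,000 × 3.75% × 10/12 = $28,750.0000
Total = $29,746.6667

$29,746.67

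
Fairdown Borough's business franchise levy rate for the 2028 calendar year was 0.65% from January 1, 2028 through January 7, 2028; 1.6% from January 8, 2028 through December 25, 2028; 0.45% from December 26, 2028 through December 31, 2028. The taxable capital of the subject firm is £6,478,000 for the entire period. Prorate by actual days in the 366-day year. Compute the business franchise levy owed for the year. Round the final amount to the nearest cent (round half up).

January 1 – January 7, 2028: 7 days at 0.65% → £6,478,000 × 0.65% × 7/366 = £805.3251
January 8 – December 25, 2028: 353 days at 1.6% → £6,478,000 × 1.6% × 353/366 = £99,966.5137
December 26 – December 31, 2028: 6 days at 0.45% → £6,478,000 × 0.45% × 6/366 = £477.8852
Total = £101,249.7240

£101,249.72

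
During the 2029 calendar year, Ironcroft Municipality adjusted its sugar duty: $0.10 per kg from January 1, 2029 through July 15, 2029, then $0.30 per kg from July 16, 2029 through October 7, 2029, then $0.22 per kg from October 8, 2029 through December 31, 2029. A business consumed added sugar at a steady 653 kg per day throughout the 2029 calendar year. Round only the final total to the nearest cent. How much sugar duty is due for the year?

January 1 – July 15, 2029: 196 days × 653 kg/day = 127,988 kg at $0.10/kg → $12,798.80
July 16 – October 7, 2029: 84 days × 653 kg/day = 54,852 kg at $0.30/kg → $16,455.60
October 8 – December 31, 2029: 85 days × 653 kg/day = 55,505 kg at $0.22/kg → $12,211.10

$41,465.50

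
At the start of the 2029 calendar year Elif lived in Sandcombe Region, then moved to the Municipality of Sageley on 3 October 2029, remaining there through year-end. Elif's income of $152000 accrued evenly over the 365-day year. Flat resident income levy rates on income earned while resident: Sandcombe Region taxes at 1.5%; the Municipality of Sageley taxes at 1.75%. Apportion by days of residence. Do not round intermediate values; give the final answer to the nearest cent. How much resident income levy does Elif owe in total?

$2373.70

Sandcombe Region, 1 January – 2 October 2029: 275 days → $152000 × 1.5% × 275/365 = $1717.8082
The Municipality of Sageley, 3 October – 31 December 2029: 90 days → $152000 × 1.75% × 90/365 = $655.8904
Total = $2373.6986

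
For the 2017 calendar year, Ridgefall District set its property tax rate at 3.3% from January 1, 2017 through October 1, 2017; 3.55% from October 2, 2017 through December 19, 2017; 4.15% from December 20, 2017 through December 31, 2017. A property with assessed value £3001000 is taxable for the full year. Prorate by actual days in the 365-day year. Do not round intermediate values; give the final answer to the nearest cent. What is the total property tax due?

£101495.46

January 1 – October 1, 2017: 274 days at 3.3% → £3001000 × 3.3% × 274/365 = £74342.5808
October 2 – December 19, 2017: 79 days at 3.55% → £3001000 × 3.55% × 79/365 = £23058.3685
December 20 – December 31, 2017: 12 days at 4.15% → £3001000 × 4.15% × 12/365 = £4094.5151
Total = £101495.4644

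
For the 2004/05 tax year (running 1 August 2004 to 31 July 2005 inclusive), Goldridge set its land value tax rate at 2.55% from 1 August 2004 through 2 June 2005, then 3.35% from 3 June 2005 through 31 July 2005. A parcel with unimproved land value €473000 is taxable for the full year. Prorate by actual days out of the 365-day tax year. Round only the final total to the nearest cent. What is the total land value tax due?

€12673.16

1 August 2004 – 2 June 2005: 306 days at 2.55% → €473000 × 2.55% × 306/365 = €10111.8329
3 June – 31 July 2005: 59 days at 3.35% → €473000 × 3.35% × 59/365 = €2561.3274
Total = €12673.1603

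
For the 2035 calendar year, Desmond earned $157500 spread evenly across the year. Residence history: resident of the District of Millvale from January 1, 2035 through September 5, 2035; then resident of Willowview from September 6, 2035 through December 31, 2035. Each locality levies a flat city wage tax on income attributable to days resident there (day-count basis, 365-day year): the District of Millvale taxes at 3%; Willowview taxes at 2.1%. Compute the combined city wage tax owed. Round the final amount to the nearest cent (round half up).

The District of Millvale, January 1 – September 5, 2035: 248 days → $157500 × 3% × 248/365 = $3210.4110
Willowview, September 6 – December 31, 2035: 117 days → $157500 × 2.1% × 117/365 = $1060.2123
Total = $4270.6233

$4270.62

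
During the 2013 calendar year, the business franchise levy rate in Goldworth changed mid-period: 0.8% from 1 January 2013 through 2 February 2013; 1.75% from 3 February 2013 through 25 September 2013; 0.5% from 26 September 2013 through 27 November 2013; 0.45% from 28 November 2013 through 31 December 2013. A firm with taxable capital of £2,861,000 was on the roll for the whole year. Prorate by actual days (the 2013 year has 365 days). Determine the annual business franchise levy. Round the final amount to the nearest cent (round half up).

£37,972.92

1 January – 2 February 2013: 33 days at 0.8% → £2,861,000 × 0.8% × 33/365 = £2,069.3260
3 February – 25 September 2013: 235 days at 1.75% → £2,861,000 × 1.75% × 235/365 = £32,235.2397
26 September – 27 November 2013: 63 days at 0.5% → £2,861,000 × 0.5% × 63/365 = £2,469.0822
28 November – 31 December 2013: 34 days at 0.45% → £2,861,000 × 0.45% × 34/365 = £1,199.2685
Total = £37,972.9164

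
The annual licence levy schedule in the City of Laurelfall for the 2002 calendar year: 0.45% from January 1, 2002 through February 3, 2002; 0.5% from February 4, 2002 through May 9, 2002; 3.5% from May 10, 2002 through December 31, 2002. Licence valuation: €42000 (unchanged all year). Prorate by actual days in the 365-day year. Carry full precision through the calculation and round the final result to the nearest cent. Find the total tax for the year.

January 1 – February 3, 2002: 34 days at 0.45% → €42000 × 0.45% × 34/365 = €17.6055
February 4 – May 9, 2002: 95 days at 0.5% → €42000 × 0.5% × 95/365 = €54.6575
May 10 – December 31, 2002: 236 days at 3.5% → €42000 × 3.5% × 236/365 = €950.4658
Total = €1022.7288

€1022.73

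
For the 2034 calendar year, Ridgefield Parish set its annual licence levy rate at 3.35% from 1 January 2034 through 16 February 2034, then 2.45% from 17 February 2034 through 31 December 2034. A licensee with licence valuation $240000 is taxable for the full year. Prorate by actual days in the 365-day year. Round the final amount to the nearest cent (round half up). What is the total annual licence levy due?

1 January – 16 February 2034: 47 days at 3.35% → $240000 × 3.35% × 47/365 = $1035.2877
17 February – 31 December 2034: 318 days at 2.45% → $240000 × 2.45% × 318/365 = $5122.8493
Total = $6158.1370

$6158.14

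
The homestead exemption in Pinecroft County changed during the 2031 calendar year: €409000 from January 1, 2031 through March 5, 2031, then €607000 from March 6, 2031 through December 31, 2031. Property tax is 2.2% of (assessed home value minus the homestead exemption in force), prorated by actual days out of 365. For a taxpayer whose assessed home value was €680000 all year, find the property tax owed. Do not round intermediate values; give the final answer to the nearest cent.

€2369.79

January 1 – March 5, 2031: 64 days, exemption €409000 → (€680000 − €409000) × 2.2% × 64/365 = €1045.3918
March 6 – December 31, 2031: 301 days, exemption €607000 → (€680000 − €607000) × 2.2% × 301/365 = €1324.4000
Total = €2369.7918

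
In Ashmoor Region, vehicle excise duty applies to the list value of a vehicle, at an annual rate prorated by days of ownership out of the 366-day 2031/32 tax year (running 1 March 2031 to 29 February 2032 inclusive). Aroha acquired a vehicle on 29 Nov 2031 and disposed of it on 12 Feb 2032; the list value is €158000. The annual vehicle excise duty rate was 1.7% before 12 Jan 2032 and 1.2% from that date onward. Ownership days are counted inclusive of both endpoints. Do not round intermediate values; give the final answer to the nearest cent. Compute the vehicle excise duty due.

€488.68

29 Nov 2031 – 11 Jan 2032: 44 days at 1.7% → €158000 × 1.7% × 44/366 = €322.9071
12 Jan – 12 Feb 2032: 32 days at 1.2% → €158000 × 1.2% × 32/366 = €165.7705
Total = €488.6776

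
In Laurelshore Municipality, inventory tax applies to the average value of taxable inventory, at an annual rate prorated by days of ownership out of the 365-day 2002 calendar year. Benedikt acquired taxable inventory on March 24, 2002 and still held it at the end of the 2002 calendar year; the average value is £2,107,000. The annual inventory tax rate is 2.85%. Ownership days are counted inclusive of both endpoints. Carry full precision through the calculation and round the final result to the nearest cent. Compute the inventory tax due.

Days held (March 24 – December 31, 2002): 283 out of 365
Tax = £2,107,000 × 2.85% × 283/365 = £46,558.9274

£46,558.93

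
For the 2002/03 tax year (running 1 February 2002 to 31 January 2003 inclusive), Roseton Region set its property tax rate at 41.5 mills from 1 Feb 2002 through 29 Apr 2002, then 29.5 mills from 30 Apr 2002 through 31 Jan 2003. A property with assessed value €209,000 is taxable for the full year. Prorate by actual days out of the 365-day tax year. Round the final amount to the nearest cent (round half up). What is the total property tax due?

€6,770.17

1 Feb – 29 Apr 2002: 88 days at 41.5 mills → €209,000 × 4.15% × 88/365 = €2,091.1452
30 Apr 2002 – 31 Jan 2003: 277 days at 29.5 mills → €209,000 × 2.95% × 277/365 = €4,679.0233
Total = €6,770.1685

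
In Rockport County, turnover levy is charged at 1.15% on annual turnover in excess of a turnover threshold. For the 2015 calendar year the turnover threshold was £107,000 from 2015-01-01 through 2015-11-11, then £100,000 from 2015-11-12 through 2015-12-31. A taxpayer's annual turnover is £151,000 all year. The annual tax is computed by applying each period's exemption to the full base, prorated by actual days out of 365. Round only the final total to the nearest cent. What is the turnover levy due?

2015-01-01 to 2015-11-11: 315 days, exemption £107,000 → (£151,000 − £107,000) × 1.15% × 315/365 = £436.6849
2015-11-12 to 2015-12-31: 50 days, exemption £100,000 → (£151,000 − £100,000) × 1.15% × 50/365 = £80.3425
Total = £517.0274

£517.03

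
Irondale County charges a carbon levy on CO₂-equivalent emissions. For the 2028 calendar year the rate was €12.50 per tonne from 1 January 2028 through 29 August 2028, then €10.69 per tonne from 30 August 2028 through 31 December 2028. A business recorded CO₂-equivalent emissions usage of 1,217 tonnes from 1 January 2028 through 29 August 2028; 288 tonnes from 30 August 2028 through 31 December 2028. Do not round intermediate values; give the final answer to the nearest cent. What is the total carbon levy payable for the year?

1 January – 29 August 2028: 1,217 tonnes at €12.50/tonne → €15,212.50
30 August – 31 December 2028: 288 tonnes at €10.69/tonne → €3,078.72

€18,291.22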